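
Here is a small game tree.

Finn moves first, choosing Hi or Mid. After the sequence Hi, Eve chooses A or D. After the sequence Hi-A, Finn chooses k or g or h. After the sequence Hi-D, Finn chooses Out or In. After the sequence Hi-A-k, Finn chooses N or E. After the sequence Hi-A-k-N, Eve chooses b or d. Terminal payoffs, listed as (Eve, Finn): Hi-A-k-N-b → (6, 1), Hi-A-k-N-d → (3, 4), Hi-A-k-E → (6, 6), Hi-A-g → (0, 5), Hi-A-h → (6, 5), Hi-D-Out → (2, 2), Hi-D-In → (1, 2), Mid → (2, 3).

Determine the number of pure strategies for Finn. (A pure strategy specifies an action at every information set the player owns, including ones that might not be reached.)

24

Finn owns the root with actions {Hi, Mid} — two choices.
Finn owns the node after Hi-A with actions {k, g, h} — three choices.
Finn owns the node after Hi-D with actions {Out, In} — two choices.
Finn owns the node after Hi-A-k with actions {N, E} — two choices.
A pure strategy fixes one action at each information set independently, so the count is the product 2 × 3 × 2 × 2 = 24.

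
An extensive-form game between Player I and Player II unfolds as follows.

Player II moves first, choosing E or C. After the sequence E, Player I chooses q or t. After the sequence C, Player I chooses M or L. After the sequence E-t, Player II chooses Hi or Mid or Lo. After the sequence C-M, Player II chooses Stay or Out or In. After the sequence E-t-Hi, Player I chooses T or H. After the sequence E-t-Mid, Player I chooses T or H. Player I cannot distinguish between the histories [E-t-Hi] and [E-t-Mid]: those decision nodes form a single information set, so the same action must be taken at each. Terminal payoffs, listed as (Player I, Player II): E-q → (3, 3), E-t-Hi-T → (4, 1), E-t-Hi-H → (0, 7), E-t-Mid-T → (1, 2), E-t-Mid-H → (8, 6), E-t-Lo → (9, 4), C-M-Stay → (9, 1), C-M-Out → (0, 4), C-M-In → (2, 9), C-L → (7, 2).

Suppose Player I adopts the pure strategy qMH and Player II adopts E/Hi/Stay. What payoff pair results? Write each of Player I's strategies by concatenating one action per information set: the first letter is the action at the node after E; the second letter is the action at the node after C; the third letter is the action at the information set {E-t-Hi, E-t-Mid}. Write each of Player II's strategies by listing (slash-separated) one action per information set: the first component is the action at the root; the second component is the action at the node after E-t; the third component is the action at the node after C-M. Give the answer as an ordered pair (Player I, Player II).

(3, 3)

Trace the play path from the root:
  Player II plays E
  Player I plays q at [E]
→ terminal payoff (3, 3).
(Player I's choice at the node after C is never reached on this path, so it doesn't affect the outcome.)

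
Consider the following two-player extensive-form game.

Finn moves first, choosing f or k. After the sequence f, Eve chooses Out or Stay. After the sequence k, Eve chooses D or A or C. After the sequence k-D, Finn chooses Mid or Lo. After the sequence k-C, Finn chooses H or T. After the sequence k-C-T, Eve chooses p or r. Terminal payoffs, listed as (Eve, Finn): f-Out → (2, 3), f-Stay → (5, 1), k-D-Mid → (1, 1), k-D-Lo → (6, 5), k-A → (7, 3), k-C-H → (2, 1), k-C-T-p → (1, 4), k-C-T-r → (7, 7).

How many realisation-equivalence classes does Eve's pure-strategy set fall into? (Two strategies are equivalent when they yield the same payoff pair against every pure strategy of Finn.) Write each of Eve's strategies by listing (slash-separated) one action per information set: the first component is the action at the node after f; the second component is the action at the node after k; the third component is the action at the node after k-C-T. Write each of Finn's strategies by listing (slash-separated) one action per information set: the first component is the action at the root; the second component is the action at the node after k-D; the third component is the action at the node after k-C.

Eve has 12 pure strategies: Out/D/p, Out/D/r, Out/A/p, Out/A/r, Out/C/p, Out/C/r, Stay/D/p, Stay/D/r, Stay/A/p, Stay/A/r, Stay/C/p, Stay/C/r. Columns: f/Mid/H, f/Mid/T, f/Lo/H, f/Lo/T, k/Mid/H, k/Mid/T, k/Lo/H, k/Lo/T.
{Out/D/p, Out/D/r} → row (2,3) (2,3) (2,3) (2,3) (1,1) (1,1) (6,5) (6,5)
{Out/A/p, Out/A/r} → row (2,3) (2,3) (2,3) (2,3) (7,3) (7,3) (7,3) (7,3)
{Out/C/p} → row (2,3) (2,3) (2,3) (2,3) (2,1) (1,4) (2,1) (1,4)
{Out/C/r} → row (2,3) (2,3) (2,3) (2,3) (2,1) (7,7) (2,1) (7,7)
{Stay/D/p, Stay/D/r} → row (5,1) (5,1) (5,1) (5,1) (1,1) (1,1) (6,5) (6,5)
{Stay/A/p, Stay/A/r} → row (5,1) (5,1) (5,1) (5,1) (7,3) (7,3) (7,3) (7,3)
{Stay/C/p} → row (5,1) (5,1) (5,1) (5,1) (2,1) (1,4) (2,1) (1,4)
{Stay/C/r} → row (5,1) (5,1) (5,1) (5,1) (2,1) (7,7) (2,1) (7,7)
That's 8 distinct rows out of 12 strategies.

8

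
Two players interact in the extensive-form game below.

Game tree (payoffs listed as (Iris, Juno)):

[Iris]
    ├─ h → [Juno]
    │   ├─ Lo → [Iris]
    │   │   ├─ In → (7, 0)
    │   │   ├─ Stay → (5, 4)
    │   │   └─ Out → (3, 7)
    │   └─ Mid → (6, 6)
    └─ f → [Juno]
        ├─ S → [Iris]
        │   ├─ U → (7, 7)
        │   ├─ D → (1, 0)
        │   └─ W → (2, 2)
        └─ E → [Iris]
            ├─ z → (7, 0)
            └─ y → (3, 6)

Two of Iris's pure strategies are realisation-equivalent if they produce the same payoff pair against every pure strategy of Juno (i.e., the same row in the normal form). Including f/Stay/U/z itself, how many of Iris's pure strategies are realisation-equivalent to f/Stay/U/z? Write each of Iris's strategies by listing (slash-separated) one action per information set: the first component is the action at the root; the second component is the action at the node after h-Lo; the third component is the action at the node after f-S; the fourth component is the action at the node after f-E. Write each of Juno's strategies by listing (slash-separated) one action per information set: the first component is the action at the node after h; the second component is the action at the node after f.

3

Row for f/Stay/U/z (columns Lo/S, Lo/E, Mid/S, Mid/E): (7,7) (7,0) (7,7) (7,0).
Under f/Stay/U/z, Iris's choice at the node after h-Lo can never be reached regardless of what Juno does, so varying those choices leaves every outcome unchanged.
Holding the reachable choices fixed and varying the unreachable one freely already gives 3 equivalent strategies.
No other strategy reproduces this row, so those 3 are the full class: f/In/U/z, f/Stay/U/z, f/Out/U/z.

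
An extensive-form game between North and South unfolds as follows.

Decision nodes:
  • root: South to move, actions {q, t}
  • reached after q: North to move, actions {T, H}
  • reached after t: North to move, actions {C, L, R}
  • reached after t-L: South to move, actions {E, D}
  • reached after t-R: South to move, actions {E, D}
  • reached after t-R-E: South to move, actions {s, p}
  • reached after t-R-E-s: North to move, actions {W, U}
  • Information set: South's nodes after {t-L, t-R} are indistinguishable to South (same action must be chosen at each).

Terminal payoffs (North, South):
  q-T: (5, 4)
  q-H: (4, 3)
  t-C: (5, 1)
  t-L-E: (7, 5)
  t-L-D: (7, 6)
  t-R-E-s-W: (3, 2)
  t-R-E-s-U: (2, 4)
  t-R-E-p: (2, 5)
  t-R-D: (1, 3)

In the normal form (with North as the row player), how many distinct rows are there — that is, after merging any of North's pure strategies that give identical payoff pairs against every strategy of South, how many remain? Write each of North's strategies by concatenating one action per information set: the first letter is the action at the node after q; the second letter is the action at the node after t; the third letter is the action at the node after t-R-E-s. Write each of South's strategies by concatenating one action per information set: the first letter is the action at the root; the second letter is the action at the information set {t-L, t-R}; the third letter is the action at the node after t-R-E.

8

North has 12 pure strategies: TCW, TCU, TLW, TLU, TRW, TRU, HCW, HCU, HLW, HLU, HRW, HRU. Columns: qEs, qEp, qDs, qDp, tEs, tEp, tDs, tDp.
{TCW, TCU} → row (5,4) (5,4) (5,4) (5,4) (5,1) (5,1) (5,1) (5,1)
{TLW, TLU} → row (5,4) (5,4) (5,4) (5,4) (7,5) (7,5) (7,6) (7,6)
{TRW} → row (5,4) (5,4) (5,4) (5,4) (3,2) (2,5) (1,3) (1,3)
{TRU} → row (5,4) (5,4) (5,4) (5,4) (2,4) (2,5) (1,3) (1,3)
{HCW, HCU} → row (4,3) (4,3) (4,3) (4,3) (5,1) (5,1) (5,1) (5,1)
{HLW, HLU} → row (4,3) (4,3) (4,3) (4,3) (7,5) (7,5) (7,6) (7,6)
{HRW} → row (4,3) (4,3) (4,3) (4,3) (3,2) (2,5) (1,3) (1,3)
{HRU} → row (4,3) (4,3) (4,3) (4,3) (2,4) (2,5) (1,3) (1,3)
That's 8 distinct rows out of 12 strategies.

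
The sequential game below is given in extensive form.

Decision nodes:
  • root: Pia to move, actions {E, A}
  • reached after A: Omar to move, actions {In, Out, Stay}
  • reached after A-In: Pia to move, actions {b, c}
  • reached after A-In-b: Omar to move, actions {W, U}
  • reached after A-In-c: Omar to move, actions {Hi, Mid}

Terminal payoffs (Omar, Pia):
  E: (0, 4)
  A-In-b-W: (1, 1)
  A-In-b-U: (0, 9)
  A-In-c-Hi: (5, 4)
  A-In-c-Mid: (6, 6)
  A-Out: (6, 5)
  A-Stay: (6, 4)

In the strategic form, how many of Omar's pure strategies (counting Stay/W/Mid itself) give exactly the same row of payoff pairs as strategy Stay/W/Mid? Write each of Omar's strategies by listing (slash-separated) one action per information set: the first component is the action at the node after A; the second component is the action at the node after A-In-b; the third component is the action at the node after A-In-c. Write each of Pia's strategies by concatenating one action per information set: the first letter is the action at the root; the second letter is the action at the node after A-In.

Row for Stay/W/Mid (columns Eb, Ec, Ab, Ac): (0,4) (0,4) (6,4) (6,4).
Under Stay/W/Mid, Omar's choice at the node after A-In-b and at the node after A-In-c can never be reached regardless of what Pia does, so varying those choices leaves every outcome unchanged.
Holding the reachable choices fixed and varying the unreachable ones freely already gives 2 × 2 = 4 equivalent strategies.
No other strategy reproduces this row, so those 4 are the full class: Stay/W/Hi, Stay/W/Mid, Stay/U/Hi, Stay/U/Mid.

4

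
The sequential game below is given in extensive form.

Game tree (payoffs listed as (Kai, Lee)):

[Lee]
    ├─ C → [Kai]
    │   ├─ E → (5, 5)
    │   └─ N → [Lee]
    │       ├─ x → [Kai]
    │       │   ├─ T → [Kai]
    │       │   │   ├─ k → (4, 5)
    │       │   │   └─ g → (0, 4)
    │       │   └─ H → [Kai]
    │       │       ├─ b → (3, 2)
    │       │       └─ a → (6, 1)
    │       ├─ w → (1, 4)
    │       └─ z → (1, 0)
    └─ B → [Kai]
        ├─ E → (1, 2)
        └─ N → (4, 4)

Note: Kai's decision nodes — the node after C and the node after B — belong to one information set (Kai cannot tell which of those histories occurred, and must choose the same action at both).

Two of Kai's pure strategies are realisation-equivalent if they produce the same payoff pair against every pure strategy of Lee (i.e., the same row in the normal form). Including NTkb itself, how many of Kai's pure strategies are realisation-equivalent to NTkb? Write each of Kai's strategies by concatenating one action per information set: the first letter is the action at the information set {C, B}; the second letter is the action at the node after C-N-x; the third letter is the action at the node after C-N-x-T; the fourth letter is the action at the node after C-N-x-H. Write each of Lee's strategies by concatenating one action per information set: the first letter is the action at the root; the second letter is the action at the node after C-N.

2

Row for NTkb (columns Cx, Cw, Cz, Bx, Bw, Bz): (4,5) (1,4) (1,0) (4,4) (4,4) (4,4).
Under NTkb, Kai's choice at the node after C-N-x-H can never be reached regardless of what Lee does, so varying those choices leaves every outcome unchanged.
Holding the reachable choices fixed and varying the unreachable one freely already gives 2 equivalent strategies.
No other strategy reproduces this row, so those 2 are the full class: NTkb, NTka.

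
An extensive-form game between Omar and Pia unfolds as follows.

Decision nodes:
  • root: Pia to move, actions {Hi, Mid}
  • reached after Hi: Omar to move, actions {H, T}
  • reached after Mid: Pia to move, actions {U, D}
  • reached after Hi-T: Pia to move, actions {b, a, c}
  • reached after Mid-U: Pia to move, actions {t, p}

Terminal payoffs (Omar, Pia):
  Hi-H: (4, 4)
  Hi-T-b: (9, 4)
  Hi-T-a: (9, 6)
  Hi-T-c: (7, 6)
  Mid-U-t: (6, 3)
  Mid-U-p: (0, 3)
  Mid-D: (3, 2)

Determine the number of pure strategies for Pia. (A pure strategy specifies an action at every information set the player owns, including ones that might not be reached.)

Pia owns the root with actions {Hi, Mid} — two choices.
Pia owns the node after Mid with actions {U, D} — two choices.
Pia owns the node after Hi-T with actions {b, a, c} — three choices.
Pia owns the node after Mid-U with actions {t, p} — two choices.
A pure strategy fixes one action at each information set independently, so the count is the product 2 × 2 × 3 × 2 = 24.
(For reference, Omar has 2 pure strategies, giving a 24×2 normal-form matrix.)

24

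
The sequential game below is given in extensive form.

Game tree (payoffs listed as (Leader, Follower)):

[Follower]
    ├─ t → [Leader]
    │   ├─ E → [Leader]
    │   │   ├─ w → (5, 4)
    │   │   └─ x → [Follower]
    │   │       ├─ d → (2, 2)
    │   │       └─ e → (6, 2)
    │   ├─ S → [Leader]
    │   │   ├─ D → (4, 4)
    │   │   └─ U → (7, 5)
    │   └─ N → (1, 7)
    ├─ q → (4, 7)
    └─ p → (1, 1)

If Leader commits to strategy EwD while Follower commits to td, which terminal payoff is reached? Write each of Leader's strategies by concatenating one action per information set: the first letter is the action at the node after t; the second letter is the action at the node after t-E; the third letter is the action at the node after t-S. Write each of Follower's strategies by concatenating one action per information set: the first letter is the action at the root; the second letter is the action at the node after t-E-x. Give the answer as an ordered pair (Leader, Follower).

(5, 4)

Trace the play path from the root:
  Follower plays t
  Leader plays E at [t]
  Leader plays w at [t-E]
→ terminal payoff (5, 4).
(Leader's choice at the node after t-S is never reached on this path, so it doesn't affect the outcome.)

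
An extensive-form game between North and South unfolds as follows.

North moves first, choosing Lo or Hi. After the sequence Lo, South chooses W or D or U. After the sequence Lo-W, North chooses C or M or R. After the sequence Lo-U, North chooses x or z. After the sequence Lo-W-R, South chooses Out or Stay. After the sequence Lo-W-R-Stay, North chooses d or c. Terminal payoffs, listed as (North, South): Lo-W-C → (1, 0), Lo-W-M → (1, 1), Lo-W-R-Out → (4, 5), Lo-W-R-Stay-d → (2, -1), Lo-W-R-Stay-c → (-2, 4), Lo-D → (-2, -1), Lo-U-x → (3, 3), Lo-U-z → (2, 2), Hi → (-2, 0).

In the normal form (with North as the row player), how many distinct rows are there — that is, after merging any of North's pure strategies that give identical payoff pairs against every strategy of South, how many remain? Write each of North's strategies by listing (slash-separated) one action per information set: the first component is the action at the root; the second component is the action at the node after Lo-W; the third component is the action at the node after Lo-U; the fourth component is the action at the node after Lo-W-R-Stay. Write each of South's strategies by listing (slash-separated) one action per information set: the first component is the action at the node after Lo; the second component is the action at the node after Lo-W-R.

9

North has 24 pure strategies: Lo/C/x/d, Lo/C/x/c, Lo/C/z/d, Lo/C/z/c, Lo/M/x/d, Lo/M/x/c, Lo/M/z/d, Lo/M/z/c, Lo/R/x/d, Lo/R/x/c, Lo/R/z/d, Lo/R/z/c, Hi/C/x/d, Hi/C/x/c, Hi/C/z/d, Hi/C/z/c, Hi/M/x/d, Hi/M/x/c, Hi/M/z/d, Hi/M/z/c, Hi/R/x/d, Hi/R/x/c, Hi/R/z/d, Hi/R/z/c. Columns: W/Out, W/Stay, D/Out, D/Stay, U/Out, U/Stay.
{Lo/C/x/d, Lo/C/x/c} → row (1,0) (1,0) (-2,-1) (-2,-1) (3,3) (3,3)
{Lo/C/z/d, Lo/C/z/c} → row (1,0) (1,0) (-2,-1) (-2,-1) (2,2) (2,2)
{Lo/M/x/d, Lo/M/x/c} → row (1,1) (1,1) (-2,-1) (-2,-1) (3,3) (3,3)
{Lo/M/z/d, Lo/M/z/c} → row (1,1) (1,1) (-2,-1) (-2,-1) (2,2) (2,2)
{Lo/R/x/d} → row (4,5) (2,-1) (-2,-1) (-2,-1) (3,3) (3,3)
{Lo/R/x/c} → row (4,5) (-2,4) (-2,-1) (-2,-1) (3,3) (3,3)
{Lo/R/z/d} → row (4,5) (2,-1) (-2,-1) (-2,-1) (2,2) (2,2)
{Lo/R/z/c} → row (4,5) (-2,4) (-2,-1) (-2,-1) (2,2) (2,2)
{Hi/C/x/d, Hi/C/x/c, Hi/C/z/d, Hi/C/z/c, Hi/M/x/d, Hi/M/x/c, Hi/M/z/d, Hi/M/z/c, Hi/R/x/d, Hi/R/x/c, Hi/R/z/d, Hi/R/z/c} → row (-2,0) (-2,0) (-2,0) (-2,0) (-2,0) (-2,0)
That's 9 distinct rows out of 24 strategies.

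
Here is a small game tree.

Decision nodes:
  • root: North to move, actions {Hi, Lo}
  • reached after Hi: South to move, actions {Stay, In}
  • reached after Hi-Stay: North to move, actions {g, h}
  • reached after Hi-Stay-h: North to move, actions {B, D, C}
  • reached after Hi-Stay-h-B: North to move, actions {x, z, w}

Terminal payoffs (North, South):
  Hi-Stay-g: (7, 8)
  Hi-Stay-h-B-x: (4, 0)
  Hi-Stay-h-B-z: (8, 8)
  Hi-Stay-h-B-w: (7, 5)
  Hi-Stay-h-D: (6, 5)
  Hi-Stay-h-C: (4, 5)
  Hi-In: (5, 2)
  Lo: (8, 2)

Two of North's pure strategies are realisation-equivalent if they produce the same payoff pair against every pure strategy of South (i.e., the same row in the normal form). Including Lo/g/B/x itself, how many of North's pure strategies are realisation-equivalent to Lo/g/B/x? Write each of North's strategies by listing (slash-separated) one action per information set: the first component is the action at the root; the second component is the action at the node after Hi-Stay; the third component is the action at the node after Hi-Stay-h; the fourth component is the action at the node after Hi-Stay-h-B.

18

Row for Lo/g/B/x (columns Stay, In): (8,2) (8,2).
Under Lo/g/B/x, North's choice at the node after Hi-Stay and at the node after Hi-Stay-h and at the node after Hi-Stay-h-B can never be reached regardless of what South does, so varying those choices leaves every outcome unchanged.
Holding the reachable choices fixed and varying the unreachable ones freely already gives 2 × 3 × 3 = 18 equivalent strategies.
No other strategy reproduces this row, so those 18 are the full class: Lo/g/B/x, Lo/g/B/z, Lo/g/B/w, Lo/g/D/x, Lo/g/D/z, Lo/g/D/w, Lo/g/C/x, Lo/g/C/z, Lo/g/C/w, Lo/h/B/x, Lo/h/B/z, Lo/h/B/w, Lo/h/D/x, Lo/h/D/z, Lo/h/D/w, Lo/h/C/x, Lo/h/C/z, Lo/h/C/w.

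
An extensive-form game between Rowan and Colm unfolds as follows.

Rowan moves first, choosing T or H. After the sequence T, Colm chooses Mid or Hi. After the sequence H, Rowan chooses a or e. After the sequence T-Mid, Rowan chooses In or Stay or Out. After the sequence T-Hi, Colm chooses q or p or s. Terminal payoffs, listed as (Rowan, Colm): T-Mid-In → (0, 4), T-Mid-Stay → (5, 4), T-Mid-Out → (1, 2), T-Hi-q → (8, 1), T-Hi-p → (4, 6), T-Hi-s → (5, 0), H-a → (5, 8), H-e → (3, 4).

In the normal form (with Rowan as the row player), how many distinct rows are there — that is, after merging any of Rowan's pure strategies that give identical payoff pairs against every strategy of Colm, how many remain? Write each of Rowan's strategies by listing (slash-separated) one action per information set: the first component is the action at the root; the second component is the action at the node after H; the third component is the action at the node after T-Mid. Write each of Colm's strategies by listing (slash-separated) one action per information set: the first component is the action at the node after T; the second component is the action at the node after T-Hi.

Rowan has 12 pure strategies: T/a/In, T/a/Stay, T/a/Out, T/e/In, T/e/Stay, T/e/Out, H/a/In, H/a/Stay, H/a/Out, H/e/In, H/e/Stay, H/e/Out. Columns: Mid/q, Mid/p, Mid/s, Hi/q, Hi/p, Hi/s.
{T/a/In, T/e/In} → row (0,4) (0,4) (0,4) (8,1) (4,6) (5,0)
{T/a/Stay, T/e/Stay} → row (5,4) (5,4) (5,4) (8,1) (4,6) (5,0)
{T/a/Out, T/e/Out} → row (1,2) (1,2) (1,2) (8,1) (4,6) (5,0)
{H/a/In, H/a/Stay, H/a/Out} → row (5,8) (5,8) (5,8) (5,8) (5,8) (5,8)
{H/e/In, H/e/Stay, H/e/Out} → row (3,4) (3,4) (3,4) (3,4) (3,4) (3,4)
That's 5 distinct rows out of 12 strategies.

5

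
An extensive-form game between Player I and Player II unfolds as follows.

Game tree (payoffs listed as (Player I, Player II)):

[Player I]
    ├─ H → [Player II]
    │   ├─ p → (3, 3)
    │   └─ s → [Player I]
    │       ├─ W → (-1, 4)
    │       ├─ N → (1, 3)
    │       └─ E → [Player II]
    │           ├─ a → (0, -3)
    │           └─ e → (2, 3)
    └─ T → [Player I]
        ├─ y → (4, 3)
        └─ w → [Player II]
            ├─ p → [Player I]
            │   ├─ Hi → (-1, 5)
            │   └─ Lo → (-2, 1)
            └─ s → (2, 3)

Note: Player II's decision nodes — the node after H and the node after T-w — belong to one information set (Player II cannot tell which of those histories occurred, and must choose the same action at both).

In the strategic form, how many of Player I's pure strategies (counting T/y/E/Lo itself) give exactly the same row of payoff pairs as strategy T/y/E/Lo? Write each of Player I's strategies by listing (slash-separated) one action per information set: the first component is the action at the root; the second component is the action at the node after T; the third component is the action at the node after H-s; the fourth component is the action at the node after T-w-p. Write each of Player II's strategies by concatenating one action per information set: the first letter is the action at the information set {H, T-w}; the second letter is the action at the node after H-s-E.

6

Row for T/y/E/Lo (columns pa, pe, sa, se): (4,3) (4,3) (4,3) (4,3).
Under T/y/E/Lo, Player I's choice at the node after H-s and at the node after T-w-p can never be reached regardless of what Player II does, so varying those choices leaves every outcome unchanged.
Holding the reachable choices fixed and varying the unreachable ones freely already gives 3 × 2 = 6 equivalent strategies.
No other strategy reproduces this row, so those 6 are the full class: T/y/W/Hi, T/y/W/Lo, T/y/N/Hi, T/y/N/Lo, T/y/E/Hi, T/y/E/Lo.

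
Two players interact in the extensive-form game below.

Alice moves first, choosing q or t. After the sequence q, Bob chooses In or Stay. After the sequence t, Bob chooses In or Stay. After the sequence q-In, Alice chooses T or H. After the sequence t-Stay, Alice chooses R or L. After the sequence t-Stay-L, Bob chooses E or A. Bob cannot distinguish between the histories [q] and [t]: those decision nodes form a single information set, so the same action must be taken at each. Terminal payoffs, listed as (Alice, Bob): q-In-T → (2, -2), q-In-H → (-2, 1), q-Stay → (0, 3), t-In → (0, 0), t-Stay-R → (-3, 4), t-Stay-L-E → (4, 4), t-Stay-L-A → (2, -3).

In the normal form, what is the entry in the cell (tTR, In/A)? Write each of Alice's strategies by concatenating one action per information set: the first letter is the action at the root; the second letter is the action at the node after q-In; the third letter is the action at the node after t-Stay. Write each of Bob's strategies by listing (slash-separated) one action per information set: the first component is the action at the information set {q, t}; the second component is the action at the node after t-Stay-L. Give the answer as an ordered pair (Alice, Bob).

Trace the play path from the root:
  Alice plays t
  Bob plays In at [t]
→ terminal payoff (0, 0).
(Alice's choice at the node after q-In is never reached on this path, so it doesn't affect the outcome.)

(0, 0)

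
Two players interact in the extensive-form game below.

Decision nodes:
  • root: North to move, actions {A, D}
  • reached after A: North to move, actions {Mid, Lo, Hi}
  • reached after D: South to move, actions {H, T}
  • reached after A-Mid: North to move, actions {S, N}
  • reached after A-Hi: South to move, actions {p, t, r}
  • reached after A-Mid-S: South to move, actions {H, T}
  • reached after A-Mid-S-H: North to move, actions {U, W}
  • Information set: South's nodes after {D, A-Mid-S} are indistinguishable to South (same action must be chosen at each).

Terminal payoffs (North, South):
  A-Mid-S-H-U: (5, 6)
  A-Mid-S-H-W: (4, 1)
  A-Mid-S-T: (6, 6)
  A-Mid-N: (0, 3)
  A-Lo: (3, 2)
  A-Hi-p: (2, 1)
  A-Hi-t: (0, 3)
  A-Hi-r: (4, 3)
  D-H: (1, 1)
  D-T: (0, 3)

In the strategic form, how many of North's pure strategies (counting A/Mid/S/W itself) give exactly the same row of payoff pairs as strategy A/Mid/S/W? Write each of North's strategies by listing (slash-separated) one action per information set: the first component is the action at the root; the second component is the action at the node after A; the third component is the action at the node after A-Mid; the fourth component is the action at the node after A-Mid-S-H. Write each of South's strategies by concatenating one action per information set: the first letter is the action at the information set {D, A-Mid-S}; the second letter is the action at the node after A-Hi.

Row for A/Mid/S/W (columns Hp, Ht, Hr, Tp, Tt, Tr): (4,1) (4,1) (4,1) (6,6) (6,6) (6,6).
Every one of North's information sets is on the play path for some reply by South when North follows A/Mid/S/W.
Changing the action at any of them therefore changes at least one column, so only A/Mid/S/W itself gives this row.

1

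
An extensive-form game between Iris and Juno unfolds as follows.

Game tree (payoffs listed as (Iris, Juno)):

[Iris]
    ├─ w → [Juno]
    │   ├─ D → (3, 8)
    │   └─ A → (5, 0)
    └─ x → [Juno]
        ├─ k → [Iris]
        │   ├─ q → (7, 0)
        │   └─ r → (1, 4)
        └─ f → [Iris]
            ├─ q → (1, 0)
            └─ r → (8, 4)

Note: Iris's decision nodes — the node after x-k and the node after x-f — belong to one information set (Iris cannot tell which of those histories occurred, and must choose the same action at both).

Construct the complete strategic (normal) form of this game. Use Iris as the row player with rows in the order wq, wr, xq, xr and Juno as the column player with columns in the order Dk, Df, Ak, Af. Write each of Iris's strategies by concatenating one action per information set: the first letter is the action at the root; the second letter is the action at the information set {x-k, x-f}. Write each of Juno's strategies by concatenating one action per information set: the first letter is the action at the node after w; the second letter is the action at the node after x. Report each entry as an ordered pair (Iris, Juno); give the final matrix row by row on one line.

Row wq: Dk→(3,8), Df→(3,8), Ak→(5,0), Af→(5,0)
Row wr: Dk→(3,8), Df→(3,8), Ak→(5,0), Af→(5,0)
Row xq: Dk→(7,0), Df→(1,0), Ak→(7,0), Af→(1,0)
Row xr: Dk→(1,4), Df→(8,4), Ak→(1,4), Af→(8,4)

wq: (3,8) (3,8) (5,0) (5,0) | wr: (3,8) (3,8) (5,0) (5,0) | xq: (7,0) (1,0) (7,0) (1,0) | xr: (1,4) (8,4) (1,4) (8,4)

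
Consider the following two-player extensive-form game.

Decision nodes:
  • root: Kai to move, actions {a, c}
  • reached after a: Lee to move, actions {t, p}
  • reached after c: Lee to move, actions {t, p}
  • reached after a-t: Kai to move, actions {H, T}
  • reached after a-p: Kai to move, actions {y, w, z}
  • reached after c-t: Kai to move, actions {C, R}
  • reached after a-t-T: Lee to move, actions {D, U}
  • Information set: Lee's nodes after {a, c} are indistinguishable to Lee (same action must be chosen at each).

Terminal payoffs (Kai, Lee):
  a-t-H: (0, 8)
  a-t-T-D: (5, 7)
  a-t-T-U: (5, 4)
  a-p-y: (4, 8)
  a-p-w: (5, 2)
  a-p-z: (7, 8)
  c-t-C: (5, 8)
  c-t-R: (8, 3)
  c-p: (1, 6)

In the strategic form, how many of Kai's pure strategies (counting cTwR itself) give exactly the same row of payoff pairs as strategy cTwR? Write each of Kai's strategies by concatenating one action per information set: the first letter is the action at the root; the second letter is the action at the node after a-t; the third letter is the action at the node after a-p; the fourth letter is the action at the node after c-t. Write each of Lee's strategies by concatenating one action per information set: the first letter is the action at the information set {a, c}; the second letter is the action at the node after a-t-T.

6

Row for cTwR (columns tD, tU, pD, pU): (8,3) (8,3) (1,6) (1,6).
Under cTwR, Kai's choice at the node after a-t and at the node after a-p can never be reached regardless of what Lee does, so varying those choices leaves every outcome unchanged.
Holding the reachable choices fixed and varying the unreachable ones freely already gives 2 × 3 = 6 equivalent strategies.
No other strategy reproduces this row, so those 6 are the full class: cHyR, cHwR, cHzR, cTyR, cTwR, cTzR.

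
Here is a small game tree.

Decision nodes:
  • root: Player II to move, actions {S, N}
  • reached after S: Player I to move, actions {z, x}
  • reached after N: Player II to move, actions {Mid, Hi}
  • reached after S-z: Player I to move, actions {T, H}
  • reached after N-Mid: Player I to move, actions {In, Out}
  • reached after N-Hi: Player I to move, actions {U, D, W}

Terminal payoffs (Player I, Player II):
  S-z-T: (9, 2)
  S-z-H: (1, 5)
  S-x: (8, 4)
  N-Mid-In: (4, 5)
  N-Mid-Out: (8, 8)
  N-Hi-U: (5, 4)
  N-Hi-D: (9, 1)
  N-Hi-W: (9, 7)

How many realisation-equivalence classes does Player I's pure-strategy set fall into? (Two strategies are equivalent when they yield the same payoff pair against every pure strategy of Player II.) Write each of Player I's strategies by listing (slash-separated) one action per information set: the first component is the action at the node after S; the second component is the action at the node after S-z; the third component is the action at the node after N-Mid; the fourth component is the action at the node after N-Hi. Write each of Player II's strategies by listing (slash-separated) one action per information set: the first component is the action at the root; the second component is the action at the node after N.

18

Player I has 24 pure strategies: z/T/In/U, z/T/In/D, z/T/In/W, z/T/Out/U, z/T/Out/D, z/T/Out/W, z/H/In/U, z/H/In/D, z/H/In/W, z/H/Out/U, z/H/Out/D, z/H/Out/W, x/T/In/U, x/T/In/D, x/T/In/W, x/T/Out/U, x/T/Out/D, x/T/Out/W, x/H/In/U, x/H/In/D, x/H/In/W, x/H/Out/U, x/H/Out/D, x/H/Out/W. Columns: S/Mid, S/Hi, N/Mid, N/Hi.
{z/T/In/U} → row (9,2) (9,2) (4,5) (5,4)
{z/T/In/D} → row (9,2) (9,2) (4,5) (9,1)
{z/T/In/W} → row (9,2) (9,2) (4,5) (9,7)
{z/T/Out/U} → row (9,2) (9,2) (8,8) (5,4)
{z/T/Out/D} → row (9,2) (9,2) (8,8) (9,1)
{z/T/Out/W} → row (9,2) (9,2) (8,8) (9,7)
{z/H/In/U} → row (1,5) (1,5) (4,5) (5,4)
{z/H/In/D} → row (1,5) (1,5) (4,5) (9,1)
{z/H/In/W} → row (1,5) (1,5) (4,5) (9,7)
{z/H/Out/U} → row (1,5) (1,5) (8,8) (5,4)
{z/H/Out/D} → row (1,5) (1,5) (8,8) (9,1)
{z/H/Out/W} → row (1,5) (1,5) (8,8) (9,7)
{x/T/In/U, x/H/In/U} → row (8,4) (8,4) (4,5) (5,4)
{x/T/In/D, x/H/In/D} → row (8,4) (8,4) (4,5) (9,1)
{x/T/In/W, x/H/In/W} → row (8,4) (8,4) (4,5) (9,7)
{x/T/Out/U, x/H/Out/U} → row (8,4) (8,4) (8,8) (5,4)
{x/T/Out/D, x/H/Out/D} → row (8,4) (8,4) (8,8) (9,1)
{x/T/Out/W, x/H/Out/W} → row (8,4) (8,4) (8,8) (9,7)
That's 18 distinct rows out of 24 strategies.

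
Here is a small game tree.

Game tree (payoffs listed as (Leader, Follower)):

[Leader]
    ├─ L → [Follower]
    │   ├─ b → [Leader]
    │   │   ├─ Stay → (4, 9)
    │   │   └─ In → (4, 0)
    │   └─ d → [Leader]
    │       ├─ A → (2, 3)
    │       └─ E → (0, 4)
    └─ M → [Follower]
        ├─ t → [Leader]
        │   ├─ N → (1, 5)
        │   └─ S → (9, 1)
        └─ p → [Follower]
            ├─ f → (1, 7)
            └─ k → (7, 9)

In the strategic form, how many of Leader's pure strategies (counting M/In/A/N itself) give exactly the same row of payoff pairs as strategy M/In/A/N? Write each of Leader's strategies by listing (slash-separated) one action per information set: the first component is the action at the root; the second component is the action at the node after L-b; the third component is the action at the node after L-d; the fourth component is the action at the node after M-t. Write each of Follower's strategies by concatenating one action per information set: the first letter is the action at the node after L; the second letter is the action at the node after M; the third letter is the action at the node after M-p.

4

Row for M/In/A/N (columns btf, btk, bpf, bpk, dtf, dtk, dpf, dpk): (1,5) (1,5) (1,7) (7,9) (1,5) (1,5) (1,7) (7,9).
Under M/In/A/N, Leader's choice at the node after L-b and at the node after L-d can never be reached regardless of what Follower does, so varying those choices leaves every outcome unchanged.
Holding the reachable choices fixed and varying the unreachable ones freely already gives 2 × 2 = 4 equivalent strategies.
No other strategy reproduces this row, so those 4 are the full class: M/Stay/A/N, M/Stay/E/N, M/In/A/N, M/In/E/N.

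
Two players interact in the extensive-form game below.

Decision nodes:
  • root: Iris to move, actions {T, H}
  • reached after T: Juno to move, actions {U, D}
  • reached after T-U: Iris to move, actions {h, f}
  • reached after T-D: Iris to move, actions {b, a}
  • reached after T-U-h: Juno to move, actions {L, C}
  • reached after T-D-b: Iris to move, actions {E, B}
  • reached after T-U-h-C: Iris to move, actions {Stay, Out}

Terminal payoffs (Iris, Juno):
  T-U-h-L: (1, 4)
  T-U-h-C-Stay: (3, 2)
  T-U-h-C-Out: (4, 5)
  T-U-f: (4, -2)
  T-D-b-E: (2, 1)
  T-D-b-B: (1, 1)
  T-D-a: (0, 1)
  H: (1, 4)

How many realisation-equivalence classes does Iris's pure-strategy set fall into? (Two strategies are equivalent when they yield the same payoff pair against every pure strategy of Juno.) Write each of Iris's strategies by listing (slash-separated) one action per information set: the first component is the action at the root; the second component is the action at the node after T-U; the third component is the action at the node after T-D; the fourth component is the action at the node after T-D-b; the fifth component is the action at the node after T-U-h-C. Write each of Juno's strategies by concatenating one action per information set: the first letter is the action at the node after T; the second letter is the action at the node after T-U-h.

10

Iris has 32 pure strategies: T/h/b/E/Stay, T/h/b/E/Out, T/h/b/B/Stay, T/h/b/B/Out, T/h/a/E/Stay, T/h/a/E/Out, T/h/a/B/Stay, T/h/a/B/Out, T/f/b/E/Stay, T/f/b/E/Out, T/f/b/B/Stay, T/f/b/B/Out, T/f/a/E/Stay, T/f/a/E/Out, T/f/a/B/Stay, T/f/a/B/Out, H/h/b/E/Stay, H/h/b/E/Out, H/h/b/B/Stay, H/h/b/B/Out, H/h/a/E/Stay, H/h/a/E/Out, H/h/a/B/Stay, H/h/a/B/Out, H/f/b/E/Stay, H/f/b/E/Out, H/f/b/B/Stay, H/f/b/B/Out, H/f/a/E/Stay, H/f/a/E/Out, H/f/a/B/Stay, H/f/a/B/Out. Columns: UL, UC, DL, DC.
{T/h/b/E/Stay} → row (1,4) (3,2) (2,1) (2,1)
{T/h/b/E/Out} → row (1,4) (4,5) (2,1) (2,1)
{T/h/b/B/Stay} → row (1,4) (3,2) (1,1) (1,1)
{T/h/b/B/Out} → row (1,4) (4,5) (1,1) (1,1)
{T/h/a/E/Stay, T/h/a/B/Stay} → row (1,4) (3,2) (0,1) (0,1)
{T/h/a/E/Out, T/h/a/B/Out} → row (1,4) (4,5) (0,1) (0,1)
{T/f/b/E/Stay, T/f/b/E/Out} → row (4,-2) (4,-2) (2,1) (2,1)
{T/f/b/B/Stay, T/f/b/B/Out} → row (4,-2) (4,-2) (1,1) (1,1)
{T/f/a/E/Stay, T/f/a/E/Out, T/f/a/B/Stay, T/f/a/B/Out} → row (4,-2) (4,-2) (0,1) (0,1)
{H/h/b/E/Stay, H/h/b/E/Out, H/h/b/B/Stay, H/h/b/B/Out, H/h/a/E/Stay, H/h/a/E/Out, H/h/a/B/Stay, H/h/a/B/Out, H/f/b/E/Stay, H/f/b/E/Out, H/f/b/B/Stay, H/f/b/B/Out, H/f/a/E/Stay, H/f/a/E/Out, H/f/a/B/Stay, H/f/a/B/Out} → row (1,4) (1,4) (1,4) (1,4)
That's 10 distinct rows out of 32 strategies.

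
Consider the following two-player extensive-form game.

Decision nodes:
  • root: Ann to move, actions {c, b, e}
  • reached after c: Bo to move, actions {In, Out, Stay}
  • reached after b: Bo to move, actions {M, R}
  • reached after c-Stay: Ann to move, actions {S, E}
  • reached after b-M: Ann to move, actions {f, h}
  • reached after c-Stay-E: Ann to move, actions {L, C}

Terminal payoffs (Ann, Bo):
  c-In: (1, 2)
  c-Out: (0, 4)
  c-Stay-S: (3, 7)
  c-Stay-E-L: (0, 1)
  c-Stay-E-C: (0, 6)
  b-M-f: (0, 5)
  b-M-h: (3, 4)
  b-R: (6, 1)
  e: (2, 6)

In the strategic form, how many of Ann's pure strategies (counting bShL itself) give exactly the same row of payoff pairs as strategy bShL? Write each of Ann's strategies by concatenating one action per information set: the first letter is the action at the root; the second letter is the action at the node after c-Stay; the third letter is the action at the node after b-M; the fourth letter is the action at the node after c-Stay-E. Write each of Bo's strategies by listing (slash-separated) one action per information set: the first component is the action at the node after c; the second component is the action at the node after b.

Row for bShL (columns In/M, In/R, Out/M, Out/R, Stay/M, Stay/R): (3,4) (6,1) (3,4) (6,1) (3,4) (6,1).
Under bShL, Ann's choice at the node after c-Stay and at the node after c-Stay-E can never be reached regardless of what Bo does, so varying those choices leaves every outcome unchanged.
Holding the reachable choices fixed and varying the unreachable ones freely already gives 2 × 2 = 4 equivalent strategies.
No other strategy reproduces this row, so those 4 are the full class: bShL, bShC, bEhL, bEhC.

4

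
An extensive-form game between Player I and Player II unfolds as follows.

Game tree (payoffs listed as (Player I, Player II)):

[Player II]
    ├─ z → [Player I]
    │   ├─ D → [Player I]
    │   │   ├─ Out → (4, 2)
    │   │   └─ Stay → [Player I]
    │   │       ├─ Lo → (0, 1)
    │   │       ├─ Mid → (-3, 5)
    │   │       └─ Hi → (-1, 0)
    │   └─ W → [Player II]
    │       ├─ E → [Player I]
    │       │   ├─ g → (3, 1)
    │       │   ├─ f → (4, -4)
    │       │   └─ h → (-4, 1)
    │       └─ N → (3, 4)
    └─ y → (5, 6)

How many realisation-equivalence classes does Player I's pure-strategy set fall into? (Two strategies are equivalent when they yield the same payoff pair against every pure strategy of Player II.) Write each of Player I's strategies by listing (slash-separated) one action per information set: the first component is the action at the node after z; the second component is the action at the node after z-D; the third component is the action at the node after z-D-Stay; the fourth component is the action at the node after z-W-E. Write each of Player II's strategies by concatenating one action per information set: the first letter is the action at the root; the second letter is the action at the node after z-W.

7

Player I has 36 pure strategies: D/Out/Lo/g, D/Out/Lo/f, D/Out/Lo/h, D/Out/Mid/g, D/Out/Mid/f, D/Out/Mid/h, D/Out/Hi/g, D/Out/Hi/f, D/Out/Hi/h, D/Stay/Lo/g, D/Stay/Lo/f, D/Stay/Lo/h, D/Stay/Mid/g, D/Stay/Mid/f, D/Stay/Mid/h, D/Stay/Hi/g, D/Stay/Hi/f, D/Stay/Hi/h, W/Out/Lo/g, W/Out/Lo/f, W/Out/Lo/h, W/Out/Mid/g, W/Out/Mid/f, W/Out/Mid/h, W/Out/Hi/g, W/Out/Hi/f, W/Out/Hi/h, W/Stay/Lo/g, W/Stay/Lo/f, W/Stay/Lo/h, W/Stay/Mid/g, W/Stay/Mid/f, W/Stay/Mid/h, W/Stay/Hi/g, W/Stay/Hi/f, W/Stay/Hi/h. Columns: zE, zN, yE, yN.
{D/Out/Lo/g, D/Out/Lo/f, D/Out/Lo/h, D/Out/Mid/g, D/Out/Mid/f, D/Out/Mid/h, D/Out/Hi/g, D/Out/Hi/f, D/Out/Hi/h} → row (4,2) (4,2) (5,6) (5,6)
{D/Stay/Lo/g, D/Stay/Lo/f, D/Stay/Lo/h} → row (0,1) (0,1) (5,6) (5,6)
{D/Stay/Mid/g, D/Stay/Mid/f, D/Stay/Mid/h} → row (-3,5) (-3,5) (5,6) (5,6)
{D/Stay/Hi/g, D/Stay/Hi/f, D/Stay/Hi/h} → row (-1,0) (-1,0) (5,6) (5,6)
{W/Out/Lo/g, W/Out/Mid/g, W/Out/Hi/g, W/Stay/Lo/g, W/Stay/Mid/g, W/Stay/Hi/g} → row (3,1) (3,4) (5,6) (5,6)
{W/Out/Lo/f, W/Out/Mid/f, W/Out/Hi/f, W/Stay/Lo/f, W/Stay/Mid/f, W/Stay/Hi/f} → row (4,-4) (3,4) (5,6) (5,6)
{W/Out/Lo/h, W/Out/Mid/h, W/Out/Hi/h, W/Stay/Lo/h, W/Stay/Mid/h, W/Stay/Hi/h} → row (-4,1) (3,4) (5,6) (5,6)
That's 7 distinct rows out of 36 strategies.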